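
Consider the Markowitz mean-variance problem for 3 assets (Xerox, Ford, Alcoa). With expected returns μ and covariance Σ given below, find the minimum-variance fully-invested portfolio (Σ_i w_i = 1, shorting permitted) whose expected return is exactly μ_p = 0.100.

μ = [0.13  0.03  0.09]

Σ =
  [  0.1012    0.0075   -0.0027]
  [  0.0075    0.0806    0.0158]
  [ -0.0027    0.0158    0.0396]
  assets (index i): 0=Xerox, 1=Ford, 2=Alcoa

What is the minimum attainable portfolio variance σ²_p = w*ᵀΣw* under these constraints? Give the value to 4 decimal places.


x=Σ⁻¹μ = [1.3678  -0.2374  2.4607]
y=Σ⁻¹𝟙 = [9.9854  6.9366  23.1657]
a=μᵀx=0.392161  b=𝟙ᵀx=3.591115  c=𝟙ᵀy=40.087728  D=ac−b²=2.824720
λ₁=(c·0.100−b)/D = (40.087728·0.100−3.591115)/2.824720 = 0.147858
λ₂=(a−b·0.100)/D = (0.392161−3.591115·0.100)/2.824720 = 0.011700
w* = 0.147858·x + 0.011700·y:
  w_0 = 0.147858·1.3678 + 0.011700·9.9854 = 0.3191  (Xerox)
  w_1 = 0.147858·-0.2374 + 0.011700·6.9366 = 0.0460  (Ford)
  w_2 = 0.147858·2.4607 + 0.011700·23.1657 = 0.6349  (Alcoa)
Σw_i=1.0000  μᵀw=0.1000
σ²=wᵀΣw=λ₁·μ_p+λ₂ = 0.147858·0.100 + 0.011700 = 0.026486 ≈ 0.0265

0.0265


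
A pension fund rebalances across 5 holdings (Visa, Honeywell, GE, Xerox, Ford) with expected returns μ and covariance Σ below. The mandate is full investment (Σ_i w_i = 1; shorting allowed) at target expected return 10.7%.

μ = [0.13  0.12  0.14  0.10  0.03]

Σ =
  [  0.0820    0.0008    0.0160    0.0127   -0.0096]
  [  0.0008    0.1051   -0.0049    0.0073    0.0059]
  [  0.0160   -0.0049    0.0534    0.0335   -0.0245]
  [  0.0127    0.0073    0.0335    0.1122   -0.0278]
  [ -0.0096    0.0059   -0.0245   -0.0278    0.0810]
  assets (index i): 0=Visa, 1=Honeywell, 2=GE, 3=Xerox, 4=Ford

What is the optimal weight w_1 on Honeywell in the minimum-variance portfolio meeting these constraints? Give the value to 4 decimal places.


0.1594

p=Σ⁻¹μ = [1.1401  1.1826  2.9151  0.1500  1.3526]
q=Σ⁻¹𝟙 = [9.2481  8.9000  23.1409  5.7725  21.7741]
a=μᵀp=0.753826  b=𝟙ᵀp=6.740455  c=𝟙ᵀq=68.835614  D=ac−b²=6.456340
λ₁=(c·0.107−b)/D = (68.835614·0.107−6.740455)/6.456340 = 0.096797
λ₂=(a−b·0.107)/D = (0.753826−6.740455·0.107)/6.456340 = 0.005049
w* = 0.096797·p + 0.005049·q:
  w_0 = 0.096797·1.1401 + 0.005049·9.2481 = 0.1571  (Visa)
  w_1 = 0.096797·1.1826 + 0.005049·8.9000 = 0.1594  (Honeywell)
  w_2 = 0.096797·2.9151 + 0.005049·23.1409 = 0.3990  (GE)
  w_3 = 0.096797·0.1500 + 0.005049·5.7725 = 0.0437  (Xerox)
  w_4 = 0.096797·1.3526 + 0.005049·21.7741 = 0.2409  (Ford)
Σw_i=1.0000  μᵀw=0.1070
σ²=wᵀΣw=λ₁·μ_p+λ₂ = 0.096797·0.107 + 0.005049 = 0.015406 ≈ 0.0154


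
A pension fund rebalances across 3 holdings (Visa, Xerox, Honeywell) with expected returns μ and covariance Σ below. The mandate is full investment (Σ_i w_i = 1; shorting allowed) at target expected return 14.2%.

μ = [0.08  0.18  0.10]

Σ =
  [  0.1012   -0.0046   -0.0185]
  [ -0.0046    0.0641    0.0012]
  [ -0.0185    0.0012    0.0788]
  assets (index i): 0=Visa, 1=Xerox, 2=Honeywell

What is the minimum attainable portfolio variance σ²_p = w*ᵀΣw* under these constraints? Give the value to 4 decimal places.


x=Σ⁻¹μ = [1.1961  2.8658  1.5062]
y=Σ⁻¹𝟙 = [13.4741  16.2754  15.6058]
a=μᵀx=0.762146  b=𝟙ᵀx=5.568081  c=𝟙ᵀy=45.355300  D=ac−b²=3.563825
λ₁=(c·0.142−b)/D = (45.355300·0.142−5.568081)/3.563825 = 0.244785
λ₂=(a−b·0.142)/D = (0.762146−5.568081·0.142)/3.563825 = -0.008003
w* = 0.244785·x + -0.008003·y:
  w_0 = 0.244785·1.1961 + -0.008003·13.4741 = 0.1850  (Visa)
  w_1 = 0.244785·2.8658 + -0.008003·16.2754 = 0.5712  (Xerox)
  w_2 = 0.244785·1.5062 + -0.008003·15.6058 = 0.2438  (Honeywell)
Σw_i=1.0000  μᵀw=0.1420
σ²=wᵀΣw=λ₁·μ_p+λ₂ = 0.244785·0.142 + -0.008003 = 0.026756 ≈ 0.0268

0.0268


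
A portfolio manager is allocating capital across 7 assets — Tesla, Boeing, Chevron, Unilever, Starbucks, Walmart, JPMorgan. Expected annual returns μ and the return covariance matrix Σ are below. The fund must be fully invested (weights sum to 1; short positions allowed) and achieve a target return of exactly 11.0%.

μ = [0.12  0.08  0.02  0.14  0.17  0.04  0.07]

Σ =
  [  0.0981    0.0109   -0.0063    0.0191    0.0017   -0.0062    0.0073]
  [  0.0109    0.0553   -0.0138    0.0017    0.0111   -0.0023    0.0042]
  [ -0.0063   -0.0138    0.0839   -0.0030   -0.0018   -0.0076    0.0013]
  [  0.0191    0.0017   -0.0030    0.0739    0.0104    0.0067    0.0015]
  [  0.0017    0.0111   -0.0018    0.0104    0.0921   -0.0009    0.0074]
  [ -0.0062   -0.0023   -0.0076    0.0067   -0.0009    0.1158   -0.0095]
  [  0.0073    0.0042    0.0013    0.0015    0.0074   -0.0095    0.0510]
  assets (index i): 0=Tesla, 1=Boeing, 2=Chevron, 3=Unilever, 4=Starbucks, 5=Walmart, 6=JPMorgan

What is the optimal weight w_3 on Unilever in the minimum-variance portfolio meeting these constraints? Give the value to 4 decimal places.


g=Σ⁻¹μ = [0.7990  1.0362  0.5774  1.4174  1.4826  0.4571  0.9865]
h=Σ⁻¹𝟙 = [6.6036  18.4950  16.7026  9.7841  6.4244  11.3815  17.6139]
a=μᵀg=0.728148  b=𝟙ᵀg=6.756250  c=𝟙ᵀh=87.005221  D=ac−b²=17.705728
λ₁=(c·0.110−b)/D = (87.005221·0.110−6.756250)/17.705728 = 0.158950
λ₂=(a−b·0.110)/D = (0.728148−6.756250·0.110)/17.705728 = -0.000849
w* = 0.158950·g + -0.000849·h:
  w_0 = 0.158950·0.7990 + -0.000849·6.6036 = 0.1214  (Tesla)
  w_1 = 0.158950·1.0362 + -0.000849·18.4950 = 0.1490  (Boeing)
  w_2 = 0.158950·0.5774 + -0.000849·16.7026 = 0.0776  (Chevron)
  w_3 = 0.158950·1.4174 + -0.000849·9.7841 = 0.2170  (Unilever)
  w_4 = 0.158950·1.4826 + -0.000849·6.4244 = 0.2302  (Starbucks)
  w_5 = 0.158950·0.4571 + -0.000849·11.3815 = 0.0630  (Walmart)
  w_6 = 0.158950·0.9865 + -0.000849·17.6139 = 0.1418  (JPMorgan)
Σw_i=1.0000  μᵀw=0.1100
σ²=wᵀΣw=λ₁·μ_p+λ₂ = 0.158950·0.110 + -0.000849 = 0.016635 ≈ 0.0166

0.2170


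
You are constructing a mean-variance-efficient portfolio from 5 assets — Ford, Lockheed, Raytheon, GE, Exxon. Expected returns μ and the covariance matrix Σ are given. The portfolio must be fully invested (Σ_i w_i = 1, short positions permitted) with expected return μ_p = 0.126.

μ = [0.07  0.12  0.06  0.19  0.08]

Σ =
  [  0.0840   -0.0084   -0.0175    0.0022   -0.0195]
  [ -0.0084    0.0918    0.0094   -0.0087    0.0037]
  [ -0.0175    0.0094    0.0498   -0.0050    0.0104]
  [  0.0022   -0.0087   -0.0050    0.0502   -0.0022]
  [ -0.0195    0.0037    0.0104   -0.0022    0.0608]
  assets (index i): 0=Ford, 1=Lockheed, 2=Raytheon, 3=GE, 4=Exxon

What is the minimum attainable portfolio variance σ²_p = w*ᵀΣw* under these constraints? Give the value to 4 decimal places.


0.0119

g=Σ⁻¹μ = [1.5810  1.6293  1.5399  4.2220  1.6131]
h=Σ⁻¹𝟙 = [21.9858  11.9695  23.8987  24.2688  19.5606]
a=μᵀg=1.329799  b=𝟙ᵀg=10.585175  c=𝟙ᵀh=101.683283  D=ac−b²=23.172428
λ₁=(c·0.126−b)/D = (101.683283·0.126−10.585175)/23.172428 = 0.096102
λ₂=(a−b·0.126)/D = (1.329799−10.585175·0.126)/23.172428 = -0.000170
w* = 0.096102·g + -0.000170·h:
  w_0 = 0.096102·1.5810 + -0.000170·21.9858 = 0.1482  (Ford)
  w_1 = 0.096102·1.6293 + -0.000170·11.9695 = 0.1545  (Lockheed)
  w_2 = 0.096102·1.5399 + -0.000170·23.8987 = 0.1439  (Raytheon)
  w_3 = 0.096102·4.2220 + -0.000170·24.2688 = 0.4016  (GE)
  w_4 = 0.096102·1.6131 + -0.000170·19.5606 = 0.1517  (Exxon)
Σw_i=1.0000  μᵀw=0.1260
σ²=wᵀΣw=λ₁·μ_p+λ₂ = 0.096102·0.126 + -0.000170 = 0.011939 ≈ 0.0119


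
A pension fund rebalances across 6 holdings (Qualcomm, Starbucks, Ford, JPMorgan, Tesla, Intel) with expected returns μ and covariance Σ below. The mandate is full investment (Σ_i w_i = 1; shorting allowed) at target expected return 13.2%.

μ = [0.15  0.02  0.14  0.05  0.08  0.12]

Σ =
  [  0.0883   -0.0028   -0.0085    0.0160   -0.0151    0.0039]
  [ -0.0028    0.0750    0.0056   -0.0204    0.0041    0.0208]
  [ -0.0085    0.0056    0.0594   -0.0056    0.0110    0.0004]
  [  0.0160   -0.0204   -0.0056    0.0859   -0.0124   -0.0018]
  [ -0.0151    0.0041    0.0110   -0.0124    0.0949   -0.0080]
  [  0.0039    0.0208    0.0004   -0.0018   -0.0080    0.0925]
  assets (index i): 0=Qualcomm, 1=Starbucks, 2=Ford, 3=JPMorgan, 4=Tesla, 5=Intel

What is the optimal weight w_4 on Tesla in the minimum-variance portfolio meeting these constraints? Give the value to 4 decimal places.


p=Σ⁻¹μ = [1.9602  -0.1304  2.4956  0.5286  1.0528  1.3345]
q=Σ⁻¹𝟙 = [12.2969  13.7802  16.3536  15.7127  12.7756  8.5336]
a=μᵀp=0.911597  b=𝟙ᵀp=7.241354  c=𝟙ᵀq=79.452532  D=ac−b²=19.991457
λ₁=(c·0.132−b)/D = (79.452532·0.132−7.241354)/19.991457 = 0.162388
λ₂=(a−b·0.132)/D = (0.911597−7.241354·0.132)/19.991457 = -0.002214
w* = 0.162388·p + -0.002214·q:
  w_0 = 0.162388·1.9602 + -0.002214·12.2969 = 0.2911  (Qualcomm)
  w_1 = 0.162388·-0.1304 + -0.002214·13.7802 = -0.0517  (Starbucks)
  w_2 = 0.162388·2.4956 + -0.002214·16.3536 = 0.3690  (Ford)
  w_3 = 0.162388·0.5286 + -0.002214·15.7127 = 0.0511  (JPMorgan)
  w_4 = 0.162388·1.0528 + -0.002214·12.7756 = 0.1427  (Tesla)
  w_5 = 0.162388·1.3345 + -0.002214·8.5336 = 0.1978  (Intel)
Σw_i=1.0000  μᵀw=0.1320
σ²=wᵀΣw=λ₁·μ_p+λ₂ = 0.162388·0.132 + -0.002214 = 0.019221 ≈ 0.0192

0.1427


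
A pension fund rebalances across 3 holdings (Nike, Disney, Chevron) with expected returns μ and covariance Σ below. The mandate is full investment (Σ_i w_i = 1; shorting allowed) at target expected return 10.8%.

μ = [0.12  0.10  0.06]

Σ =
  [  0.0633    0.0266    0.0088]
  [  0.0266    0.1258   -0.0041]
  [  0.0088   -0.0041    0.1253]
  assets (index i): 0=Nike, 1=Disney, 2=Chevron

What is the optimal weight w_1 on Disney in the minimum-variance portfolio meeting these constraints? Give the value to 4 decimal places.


u=Σ⁻¹μ = [1.6506  0.4582  0.3779]
v=Σ⁻¹𝟙 = [12.4507  5.5540  7.2882]
a=μᵀu=0.266573  b=𝟙ᵀu=2.486770  c=𝟙ᵀv=25.292830  D=ac−b²=0.558368
λ₁=(c·0.108−b)/D = (25.292830·0.108−2.486770)/0.558368 = 0.438520
λ₂=(a−b·0.108)/D = (0.266573−2.486770·0.108)/0.558368 = -0.003578
w* = 0.438520·u + -0.003578·v:
  w_0 = 0.438520·1.6506 + -0.003578·12.4507 = 0.6793  (Nike)
  w_1 = 0.438520·0.4582 + -0.003578·5.5540 = 0.1811  (Disney)
  w_2 = 0.438520·0.3779 + -0.003578·7.2882 = 0.1396  (Chevron)
Σw_i=1.0000  μᵀw=0.1080
σ²=wᵀΣw=λ₁·μ_p+λ₂ = 0.438520·0.108 + -0.003578 = 0.043782 ≈ 0.0438

0.1811


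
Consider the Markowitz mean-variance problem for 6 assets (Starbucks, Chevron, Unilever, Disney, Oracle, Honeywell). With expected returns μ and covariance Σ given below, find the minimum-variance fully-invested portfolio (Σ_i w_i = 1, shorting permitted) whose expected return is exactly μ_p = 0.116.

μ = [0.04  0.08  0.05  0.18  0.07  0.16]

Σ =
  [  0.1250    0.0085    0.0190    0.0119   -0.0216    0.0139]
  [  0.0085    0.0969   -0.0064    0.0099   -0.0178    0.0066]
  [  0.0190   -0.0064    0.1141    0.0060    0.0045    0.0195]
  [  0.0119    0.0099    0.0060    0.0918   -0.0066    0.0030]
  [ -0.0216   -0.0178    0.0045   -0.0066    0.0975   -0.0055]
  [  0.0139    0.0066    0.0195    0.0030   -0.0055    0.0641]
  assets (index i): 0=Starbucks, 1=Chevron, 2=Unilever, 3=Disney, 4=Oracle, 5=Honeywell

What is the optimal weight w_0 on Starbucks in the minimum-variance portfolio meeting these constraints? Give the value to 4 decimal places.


x=Σ⁻¹μ = [0.0287  0.6613  -0.0929  1.8918  1.1160  2.4573]
y=Σ⁻¹𝟙 = [6.8070  11.0142  5.0806  9.1572  14.8539  12.2908]
a=μᵀx=0.861205  b=𝟙ᵀx=6.062063  c=𝟙ᵀy=59.203913  D=ac−b²=14.238080
λ₁=(c·0.116−b)/D = (59.203913·0.116−6.062063)/14.238080 = 0.056580
λ₂=(a−b·0.116)/D = (0.861205−6.062063·0.116)/14.238080 = 0.011097
w* = 0.056580·x + 0.011097·y:
  w_0 = 0.056580·0.0287 + 0.011097·6.8070 = 0.0772  (Starbucks)
  w_1 = 0.056580·0.6613 + 0.011097·11.0142 = 0.1596  (Chevron)
  w_2 = 0.056580·-0.0929 + 0.011097·5.0806 = 0.0511  (Unilever)
  w_3 = 0.056580·1.8918 + 0.011097·9.1572 = 0.2087  (Disney)
  w_4 = 0.056580·1.1160 + 0.011097·14.8539 = 0.2280  (Oracle)
  w_5 = 0.056580·2.4573 + 0.011097·12.2908 = 0.2754  (Honeywell)
Σw_i=1.0000  μᵀw=0.1160
σ²=wᵀΣw=λ₁·μ_p+λ₂ = 0.056580·0.116 + 0.011097 = 0.017661 ≈ 0.0177

0.0772


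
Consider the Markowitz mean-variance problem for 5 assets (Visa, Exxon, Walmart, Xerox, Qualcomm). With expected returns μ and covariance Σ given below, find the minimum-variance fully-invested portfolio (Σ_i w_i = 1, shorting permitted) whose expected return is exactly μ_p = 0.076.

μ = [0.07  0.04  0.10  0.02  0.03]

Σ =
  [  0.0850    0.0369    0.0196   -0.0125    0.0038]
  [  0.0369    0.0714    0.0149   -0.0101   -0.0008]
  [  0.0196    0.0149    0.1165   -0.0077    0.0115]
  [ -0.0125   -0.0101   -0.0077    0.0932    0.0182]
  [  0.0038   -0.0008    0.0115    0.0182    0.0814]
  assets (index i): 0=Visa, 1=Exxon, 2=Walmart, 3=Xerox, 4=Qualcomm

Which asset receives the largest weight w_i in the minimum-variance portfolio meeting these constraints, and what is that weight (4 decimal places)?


Walmart (0.4597)

g=Σ⁻¹μ = [0.6423  0.1240  0.7416  0.3446  0.1580]
h=Σ⁻¹𝟙 = [6.9942  10.8983  5.9324  11.6552  8.6215]
a=μᵀg=0.135715  b=𝟙ᵀg=2.010518  c=𝟙ᵀh=44.101651  D=ac−b²=1.943095
λ₁=(c·0.076−b)/D = (44.101651·0.076−2.010518)/1.943095 = 0.690243
λ₂=(a−b·0.076)/D = (0.135715−2.010518·0.076)/1.943095 = -0.008792
w* = 0.690243·g + -0.008792·h:
  w_0 = 0.690243·0.6423 + -0.008792·6.9942 = 0.3818  (Visa)
  w_1 = 0.690243·0.1240 + -0.008792·10.8983 = -0.0102  (Exxon)
  w_2 = 0.690243·0.7416 + -0.008792·5.9324 = 0.4597  (Walmart)
  w_3 = 0.690243·0.3446 + -0.008792·11.6552 = 0.1354  (Xerox)
  w_4 = 0.690243·0.1580 + -0.008792·8.6215 = 0.0332  (Qualcomm)
Σw_i=1.0000  μᵀw=0.0760
σ²=wᵀΣw=λ₁·μ_p+λ₂ = 0.690243·0.076 + -0.008792 = 0.043666 ≈ 0.0437


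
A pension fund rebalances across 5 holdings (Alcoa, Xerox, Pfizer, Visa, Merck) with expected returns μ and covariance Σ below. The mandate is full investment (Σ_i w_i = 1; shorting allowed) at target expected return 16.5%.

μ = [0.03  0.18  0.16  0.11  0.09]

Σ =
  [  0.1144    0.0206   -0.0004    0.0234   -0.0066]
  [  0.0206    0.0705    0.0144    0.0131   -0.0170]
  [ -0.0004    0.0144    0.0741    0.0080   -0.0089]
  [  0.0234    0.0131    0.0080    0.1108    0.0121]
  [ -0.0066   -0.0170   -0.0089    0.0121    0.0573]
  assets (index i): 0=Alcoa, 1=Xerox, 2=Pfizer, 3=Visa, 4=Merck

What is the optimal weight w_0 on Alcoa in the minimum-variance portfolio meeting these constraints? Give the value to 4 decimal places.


p=Σ⁻¹μ = [-0.1366  2.7864  1.9027  0.2686  2.6204]
q=Σ⁻¹𝟙 = [7.0731  14.8494  13.3314  2.1610  24.2866]
a=μᵀp=1.067289  b=𝟙ᵀp=7.441632  c=𝟙ᵀq=61.701606  D=ac−b²=10.475538
λ₁=(c·0.165−b)/D = (61.701606·0.165−7.441632)/10.475538 = 0.261479
λ₂=(a−b·0.165)/D = (1.067289−7.441632·0.165)/10.475538 = -0.015329
w* = 0.261479·p + -0.015329·q:
  w_0 = 0.261479·-0.1366 + -0.015329·7.0731 = -0.1441  (Alcoa)
  w_1 = 0.261479·2.7864 + -0.015329·14.8494 = 0.5010  (Xerox)
  w_2 = 0.261479·1.9027 + -0.015329·13.3314 = 0.2932  (Pfizer)
  w_3 = 0.261479·0.2686 + -0.015329·2.1610 = 0.0371  (Visa)
  w_4 = 0.261479·2.6204 + -0.015329·24.2866 = 0.3129  (Merck)
Σw_i=1.0000  μᵀw=0.1650
σ²=wᵀΣw=λ₁·μ_p+λ₂ = 0.261479·0.165 + -0.015329 = 0.027815 ≈ 0.0278

-0.1441


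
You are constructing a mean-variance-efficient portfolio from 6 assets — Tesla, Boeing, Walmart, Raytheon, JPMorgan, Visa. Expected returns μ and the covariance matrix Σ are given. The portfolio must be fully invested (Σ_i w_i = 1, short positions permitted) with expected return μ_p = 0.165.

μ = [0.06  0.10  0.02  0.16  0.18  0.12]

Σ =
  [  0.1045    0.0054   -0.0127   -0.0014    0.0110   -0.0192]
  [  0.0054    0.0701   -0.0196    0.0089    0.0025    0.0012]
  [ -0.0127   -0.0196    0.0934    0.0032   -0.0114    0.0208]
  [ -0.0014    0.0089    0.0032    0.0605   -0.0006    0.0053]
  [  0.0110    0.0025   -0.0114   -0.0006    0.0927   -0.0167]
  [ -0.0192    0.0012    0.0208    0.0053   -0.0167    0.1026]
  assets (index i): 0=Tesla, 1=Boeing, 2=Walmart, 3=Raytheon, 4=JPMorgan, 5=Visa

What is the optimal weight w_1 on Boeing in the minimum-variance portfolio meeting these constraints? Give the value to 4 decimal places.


0.0731

g=Σ⁻¹μ = [0.6322  1.0847  0.3925  2.3756  2.1577  1.4241]
h=Σ⁻¹𝟙 = [11.2263  15.0974  14.2394  13.0489  12.7177  10.1801]
a=μᵀg=1.093615  b=𝟙ᵀg=8.066729  c=𝟙ᵀh=76.509780  D=ac−b²=18.600170
λ₁=(c·0.165−b)/D = (76.509780·0.165−8.066729)/18.600170 = 0.245018
λ₂=(a−b·0.165)/D = (1.093615−8.066729·0.165)/18.600170 = -0.012763
w* = 0.245018·g + -0.012763·h:
  w_0 = 0.245018·0.6322 + -0.012763·11.2263 = 0.0116  (Tesla)
  w_1 = 0.245018·1.0847 + -0.012763·15.0974 = 0.0731  (Boeing)
  w_2 = 0.245018·0.3925 + -0.012763·14.2394 = -0.0856  (Walmart)
  w_3 = 0.245018·2.3756 + -0.012763·13.0489 = 0.4155  (Raytheon)
  w_4 = 0.245018·2.1577 + -0.012763·12.7177 = 0.3664  (JPMorgan)
  w_5 = 0.245018·1.4241 + -0.012763·10.1801 = 0.2190  (Visa)
Σw_i=1.0000  μᵀw=0.1650
σ²=wᵀΣw=λ₁·μ_p+λ₂ = 0.245018·0.165 + -0.012763 = 0.027665 ≈ 0.0277


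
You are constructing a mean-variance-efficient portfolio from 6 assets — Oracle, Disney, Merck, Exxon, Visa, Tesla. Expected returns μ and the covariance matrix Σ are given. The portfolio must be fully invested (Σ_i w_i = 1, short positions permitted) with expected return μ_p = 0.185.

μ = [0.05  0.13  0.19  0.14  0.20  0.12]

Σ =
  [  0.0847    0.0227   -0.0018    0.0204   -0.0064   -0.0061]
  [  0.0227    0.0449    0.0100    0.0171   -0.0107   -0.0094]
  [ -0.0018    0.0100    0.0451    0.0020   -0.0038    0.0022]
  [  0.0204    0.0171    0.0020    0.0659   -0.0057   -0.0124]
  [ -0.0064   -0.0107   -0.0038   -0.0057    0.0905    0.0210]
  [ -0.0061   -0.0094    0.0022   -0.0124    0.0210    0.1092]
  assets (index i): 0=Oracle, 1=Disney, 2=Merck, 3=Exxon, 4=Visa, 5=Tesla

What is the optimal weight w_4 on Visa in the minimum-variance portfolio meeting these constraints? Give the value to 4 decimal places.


p=Σ⁻¹μ = [-0.1068  2.1858  3.8082  1.8682  2.5222  0.9315]
q=Σ⁻¹𝟙 = [7.0750  15.0674  19.2269  11.3406  12.6929  9.3092]
a=μᵀp=1.880132  b=𝟙ᵀp=11.208999  c=𝟙ᵀq=74.712025  D=ac−b²=14.826807
λ₁=(c·0.185−b)/D = (74.712025·0.185−11.208999)/14.826807 = 0.176216
λ₂=(a−b·0.185)/D = (1.880132−11.208999·0.185)/14.826807 = -0.013053
w* = 0.176216·p + -0.013053·q:
  w_0 = 0.176216·-0.1068 + -0.013053·7.0750 = -0.1112  (Oracle)
  w_1 = 0.176216·2.1858 + -0.013053·15.0674 = 0.1885  (Disney)
  w_2 = 0.176216·3.8082 + -0.013053·19.2269 = 0.4201  (Merck)
  w_3 = 0.176216·1.8682 + -0.013053·11.3406 = 0.1812  (Exxon)
  w_4 = 0.176216·2.5222 + -0.013053·12.6929 = 0.2788  (Visa)
  w_5 = 0.176216·0.9315 + -0.013053·9.3092 = 0.0426  (Tesla)
Σw_i=1.0000  μᵀw=0.1850
σ²=wᵀΣw=λ₁·μ_p+λ₂ = 0.176216·0.185 + -0.013053 = 0.019547 ≈ 0.0195

0.2788


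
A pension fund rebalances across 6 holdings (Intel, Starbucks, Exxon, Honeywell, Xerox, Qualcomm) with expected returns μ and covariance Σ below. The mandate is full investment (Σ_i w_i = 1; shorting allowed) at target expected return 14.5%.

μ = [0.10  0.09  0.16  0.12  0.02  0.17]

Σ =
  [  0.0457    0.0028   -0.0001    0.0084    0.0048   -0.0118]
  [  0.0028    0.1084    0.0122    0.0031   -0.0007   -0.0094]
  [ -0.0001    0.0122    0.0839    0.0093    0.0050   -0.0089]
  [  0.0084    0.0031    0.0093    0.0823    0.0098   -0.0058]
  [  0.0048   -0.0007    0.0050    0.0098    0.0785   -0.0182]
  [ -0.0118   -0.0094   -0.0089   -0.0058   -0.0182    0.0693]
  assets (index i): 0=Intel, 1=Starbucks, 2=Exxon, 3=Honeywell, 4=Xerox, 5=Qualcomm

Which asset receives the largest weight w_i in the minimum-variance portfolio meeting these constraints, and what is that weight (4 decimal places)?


g=Σ⁻¹μ = [2.7933  0.8137  2.0101  1.0883  0.6526  3.5597]
h=Σ⁻¹𝟙 = [25.0000  9.4279  11.5485  7.9234  15.6490  26.2218]
a=μᵀg=1.422986  b=𝟙ᵀg=10.917780  c=𝟙ᵀh=95.770692  D=ac−b²=17.082420
λ₁=(c·0.145−b)/D = (95.770692·0.145−10.917780)/17.082420 = 0.173803
λ₂=(a−b·0.145)/D = (1.422986−10.917780·0.145)/17.082420 = -0.009372
w* = 0.173803·g + -0.009372·h:
  w_0 = 0.173803·2.7933 + -0.009372·25.0000 = 0.2512  (Intel)
  w_1 = 0.173803·0.8137 + -0.009372·9.4279 = 0.0531  (Starbucks)
  w_2 = 0.173803·2.0101 + -0.009372·11.5485 = 0.2411  (Exxon)
  w_3 = 0.173803·1.0883 + -0.009372·7.9234 = 0.1149  (Honeywell)
  w_4 = 0.173803·0.6526 + -0.009372·15.6490 = -0.0332  (Xerox)
  w_5 = 0.173803·3.5597 + -0.009372·26.2218 = 0.3729  (Qualcomm)
Σw_i=1.0000  μᵀw=0.1450
σ²=wᵀΣw=λ₁·μ_p+λ₂ = 0.173803·0.145 + -0.009372 = 0.015830 ≈ 0.0158

Qualcomm (0.3729)


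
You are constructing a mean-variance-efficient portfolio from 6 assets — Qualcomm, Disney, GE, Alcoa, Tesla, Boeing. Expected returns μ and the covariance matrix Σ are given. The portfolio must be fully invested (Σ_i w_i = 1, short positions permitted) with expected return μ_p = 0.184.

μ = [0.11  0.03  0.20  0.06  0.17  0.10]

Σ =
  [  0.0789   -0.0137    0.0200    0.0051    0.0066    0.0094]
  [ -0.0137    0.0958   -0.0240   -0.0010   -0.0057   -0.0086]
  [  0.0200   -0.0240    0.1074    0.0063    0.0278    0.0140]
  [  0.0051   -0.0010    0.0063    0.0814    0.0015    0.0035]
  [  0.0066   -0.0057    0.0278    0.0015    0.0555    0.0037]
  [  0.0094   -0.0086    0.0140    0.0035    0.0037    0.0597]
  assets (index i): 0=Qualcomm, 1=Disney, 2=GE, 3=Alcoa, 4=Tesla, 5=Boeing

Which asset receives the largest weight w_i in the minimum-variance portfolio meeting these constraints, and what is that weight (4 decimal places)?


Tesla (0.6053)

g=Σ⁻¹μ = [0.9038  0.9770  1.0972  0.5100  2.4101  1.2369]
h=Σ⁻¹𝟙 = [10.5469  15.3643  4.3897  10.5656  14.8752  14.7323]
a=μᵀg=0.912175  b=𝟙ᵀg=7.134990  c=𝟙ᵀh=70.474080  D=ac−b²=13.376645
λ₁=(c·0.184−b)/D = (70.474080·0.184−7.134990)/13.376645 = 0.436002
λ₂=(a−b·0.184)/D = (0.912175−7.134990·0.184)/13.376645 = -0.029952
w* = 0.436002·g + -0.029952·h:
  w_0 = 0.436002·0.9038 + -0.029952·10.5469 = 0.0781  (Qualcomm)
  w_1 = 0.436002·0.9770 + -0.029952·15.3643 = -0.0342  (Disney)
  w_2 = 0.436002·1.0972 + -0.029952·4.3897 = 0.3469  (GE)
  w_3 = 0.436002·0.5100 + -0.029952·10.5656 = -0.0941  (Alcoa)
  w_4 = 0.436002·2.4101 + -0.029952·14.8752 = 0.6053  (Tesla)
  w_5 = 0.436002·1.2369 + -0.029952·14.7323 = 0.0980  (Boeing)
Σw_i=1.0000  μᵀw=0.1840
σ²=wᵀΣw=λ₁·μ_p+λ₂ = 0.436002·0.184 + -0.029952 = 0.050272 ≈ 0.0503


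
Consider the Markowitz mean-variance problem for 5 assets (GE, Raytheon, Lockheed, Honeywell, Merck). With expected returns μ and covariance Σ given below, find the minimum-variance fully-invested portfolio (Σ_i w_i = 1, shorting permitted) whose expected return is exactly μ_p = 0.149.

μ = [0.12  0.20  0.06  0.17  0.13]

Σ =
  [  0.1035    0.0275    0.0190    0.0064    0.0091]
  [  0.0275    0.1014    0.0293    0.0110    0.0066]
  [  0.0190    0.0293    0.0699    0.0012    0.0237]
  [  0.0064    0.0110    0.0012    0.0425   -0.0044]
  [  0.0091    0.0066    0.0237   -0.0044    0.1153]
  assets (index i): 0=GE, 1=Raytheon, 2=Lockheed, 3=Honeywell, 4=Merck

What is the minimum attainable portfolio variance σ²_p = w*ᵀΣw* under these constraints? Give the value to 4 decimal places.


x=Σ⁻¹μ = [0.5033  1.4636  -0.3689  3.6822  1.2203]
y=Σ⁻¹𝟙 = [5.2308  2.9926  8.8264  22.4563  7.1316]
a=μᵀx=1.115592  b=𝟙ᵀx=6.500472  c=𝟙ᵀy=46.637639  D=ac−b²=9.772432
λ₁=(c·0.149−b)/D = (46.637639·0.149−6.500472)/9.772432 = 0.045898
λ₂=(a−b·0.149)/D = (1.115592−6.500472·0.149)/9.772432 = 0.015045
w* = 0.045898·x + 0.015045·y:
  w_0 = 0.045898·0.5033 + 0.015045·5.2308 = 0.1018  (GE)
  w_1 = 0.045898·1.4636 + 0.015045·2.9926 = 0.1122  (Raytheon)
  w_2 = 0.045898·-0.3689 + 0.015045·8.8264 = 0.1159  (Lockheed)
  w_3 = 0.045898·3.6822 + 0.015045·22.4563 = 0.5068  (Honeywell)
  w_4 = 0.045898·1.2203 + 0.015045·7.1316 = 0.1633  (Merck)
Σw_i=1.0000  μᵀw=0.1490
σ²=wᵀΣw=λ₁·μ_p+λ₂ = 0.045898·0.149 + 0.015045 = 0.021883 ≈ 0.0219

0.0219


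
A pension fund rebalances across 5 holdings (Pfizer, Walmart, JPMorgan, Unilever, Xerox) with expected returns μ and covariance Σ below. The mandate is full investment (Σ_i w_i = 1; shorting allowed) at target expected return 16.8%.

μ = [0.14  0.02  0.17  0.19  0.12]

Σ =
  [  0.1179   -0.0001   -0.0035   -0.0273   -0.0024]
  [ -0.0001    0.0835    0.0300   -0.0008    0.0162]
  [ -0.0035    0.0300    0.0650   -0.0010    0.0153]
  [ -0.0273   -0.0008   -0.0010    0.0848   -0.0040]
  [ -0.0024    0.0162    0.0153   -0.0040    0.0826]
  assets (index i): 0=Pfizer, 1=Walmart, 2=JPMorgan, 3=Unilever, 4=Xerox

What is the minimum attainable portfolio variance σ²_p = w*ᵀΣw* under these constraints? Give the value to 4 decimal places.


0.0195

u=Σ⁻¹μ = [1.9876  -1.0405  2.9390  2.9673  1.3139]
v=Σ⁻¹𝟙 = [12.8631  6.2184  11.1070  16.5952  10.0070]
a=μᵀu=1.478544  b=𝟙ᵀu=8.167325  c=𝟙ᵀv=56.790750  D=ac−b²=17.262456
λ₁=(c·0.168−b)/D = (56.790750·0.168−8.167325)/17.262456 = 0.079567
λ₂=(a−b·0.168)/D = (1.478544−8.167325·0.168)/17.262456 = 0.006166
w* = 0.079567·u + 0.006166·v:
  w_0 = 0.079567·1.9876 + 0.006166·12.8631 = 0.2375  (Pfizer)
  w_1 = 0.079567·-1.0405 + 0.006166·6.2184 = -0.0445  (Walmart)
  w_2 = 0.079567·2.9390 + 0.006166·11.1070 = 0.3023  (JPMorgan)
  w_3 = 0.079567·2.9673 + 0.006166·16.5952 = 0.3384  (Unilever)
  w_4 = 0.079567·1.3139 + 0.006166·10.0070 = 0.1662  (Xerox)
Σw_i=1.0000  μᵀw=0.1680
σ²=wᵀΣw=λ₁·μ_p+λ₂ = 0.079567·0.168 + 0.006166 = 0.019533 ≈ 0.0195


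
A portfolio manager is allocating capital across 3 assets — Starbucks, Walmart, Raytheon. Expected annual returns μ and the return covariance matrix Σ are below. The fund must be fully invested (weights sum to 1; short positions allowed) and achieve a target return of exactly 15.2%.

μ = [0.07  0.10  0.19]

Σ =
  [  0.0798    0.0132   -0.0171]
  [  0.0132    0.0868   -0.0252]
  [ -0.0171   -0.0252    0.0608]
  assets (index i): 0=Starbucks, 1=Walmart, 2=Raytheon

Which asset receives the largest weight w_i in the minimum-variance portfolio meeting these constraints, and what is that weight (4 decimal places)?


x=Σ⁻¹μ = [1.4648  2.2238  4.4587]
y=Σ⁻¹𝟙 = [15.6778  17.2698  28.0146]
a=μᵀx=1.172058  b=𝟙ᵀx=8.147212  c=𝟙ᵀy=60.962284  D=ac−b²=5.074237
λ₁=(c·0.152−b)/D = (60.962284·0.152−8.147212)/5.074237 = 0.220537
λ₂=(a−b·0.152)/D = (1.172058−8.147212·0.152)/5.074237 = -0.013070
w* = 0.220537·x + -0.013070·y:
  w_0 = 0.220537·1.4648 + -0.013070·15.6778 = 0.1181  (Starbucks)
  w_1 = 0.220537·2.2238 + -0.013070·17.2698 = 0.2647  (Walmart)
  w_2 = 0.220537·4.4587 + -0.013070·28.0146 = 0.6172  (Raytheon)
Σw_i=1.0000  μᵀw=0.1520
σ²=wᵀΣw=λ₁·μ_p+λ₂ = 0.220537·0.152 + -0.013070 = 0.020452 ≈ 0.0205

Raytheon (0.6172)


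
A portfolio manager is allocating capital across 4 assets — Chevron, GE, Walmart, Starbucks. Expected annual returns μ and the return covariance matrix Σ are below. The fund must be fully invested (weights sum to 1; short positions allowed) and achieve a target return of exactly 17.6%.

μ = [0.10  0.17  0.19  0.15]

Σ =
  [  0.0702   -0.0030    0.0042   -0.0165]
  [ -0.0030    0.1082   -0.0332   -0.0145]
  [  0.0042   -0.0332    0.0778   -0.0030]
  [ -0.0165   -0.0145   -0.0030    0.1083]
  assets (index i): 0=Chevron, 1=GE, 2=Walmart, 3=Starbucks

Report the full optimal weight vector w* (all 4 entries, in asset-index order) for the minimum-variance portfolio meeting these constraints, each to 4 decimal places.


-0.0009  0.3457  0.4760  0.1792

x=Σ⁻¹μ = [1.8441  3.0595  3.7322  2.1790]
y=Σ⁻¹𝟙 = [17.2884  17.8817  20.1224  14.8191]
a=μᵀx=1.740502  b=𝟙ᵀx=10.814857  c=𝟙ᵀy=70.111657  D=ac−b²=5.068332
λ₁=(c·0.176−b)/D = (70.111657·0.176−10.814857)/5.068332 = 0.300847
λ₂=(a−b·0.176)/D = (1.740502−10.814857·0.176)/5.068332 = -0.032143
w* = 0.300847·x + -0.032143·y:
  w_0 = 0.300847·1.8441 + -0.032143·17.2884 = -0.0009  (Chevron)
  w_1 = 0.300847·3.0595 + -0.032143·17.8817 = 0.3457  (GE)
  w_2 = 0.300847·3.7322 + -0.032143·20.1224 = 0.4760  (Walmart)
  w_3 = 0.300847·2.1790 + -0.032143·14.8191 = 0.1792  (Starbucks)
Σw_i=1.0000  μᵀw=0.1760
σ²=wᵀΣw=λ₁·μ_p+λ₂ = 0.300847·0.176 + -0.032143 = 0.020806 ≈ 0.0208


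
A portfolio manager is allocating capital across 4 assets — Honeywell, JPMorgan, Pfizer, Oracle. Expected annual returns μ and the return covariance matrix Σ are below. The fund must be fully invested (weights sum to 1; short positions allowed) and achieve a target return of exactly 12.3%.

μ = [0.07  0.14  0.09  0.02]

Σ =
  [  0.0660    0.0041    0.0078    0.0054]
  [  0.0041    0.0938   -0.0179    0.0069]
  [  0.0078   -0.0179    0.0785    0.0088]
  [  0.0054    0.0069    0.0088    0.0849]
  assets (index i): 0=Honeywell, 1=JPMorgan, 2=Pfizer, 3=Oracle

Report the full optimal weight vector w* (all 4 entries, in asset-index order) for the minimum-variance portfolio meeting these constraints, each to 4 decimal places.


0.1710  0.5401  0.4235  -0.1345

u=Σ⁻¹μ = [0.7861  1.7486  1.4794  -0.1099]
v=Σ⁻¹𝟙 = [12.1233  12.0345  13.3087  8.6499]
a=μᵀu=0.430781  b=𝟙ᵀu=3.904250  c=𝟙ᵀv=46.116515  D=ac−b²=4.622942
λ₁=(c·0.123−b)/D = (46.116515·0.123−3.904250)/4.622942 = 0.382458
λ₂=(a−b·0.123)/D = (0.430781−3.904250·0.123)/4.622942 = -0.010695
w* = 0.382458·u + -0.010695·v:
  w_0 = 0.382458·0.7861 + -0.010695·12.1233 = 0.1710  (Honeywell)
  w_1 = 0.382458·1.7486 + -0.010695·12.0345 = 0.5401  (JPMorgan)
  w_2 = 0.382458·1.4794 + -0.010695·13.3087 = 0.4235  (Pfizer)
  w_3 = 0.382458·-0.1099 + -0.010695·8.6499 = -0.1345  (Oracle)
Σw_i=1.0000  μᵀw=0.1230
σ²=wᵀΣw=λ₁·μ_p+λ₂ = 0.382458·0.123 + -0.010695 = 0.036347 ≈ 0.0363


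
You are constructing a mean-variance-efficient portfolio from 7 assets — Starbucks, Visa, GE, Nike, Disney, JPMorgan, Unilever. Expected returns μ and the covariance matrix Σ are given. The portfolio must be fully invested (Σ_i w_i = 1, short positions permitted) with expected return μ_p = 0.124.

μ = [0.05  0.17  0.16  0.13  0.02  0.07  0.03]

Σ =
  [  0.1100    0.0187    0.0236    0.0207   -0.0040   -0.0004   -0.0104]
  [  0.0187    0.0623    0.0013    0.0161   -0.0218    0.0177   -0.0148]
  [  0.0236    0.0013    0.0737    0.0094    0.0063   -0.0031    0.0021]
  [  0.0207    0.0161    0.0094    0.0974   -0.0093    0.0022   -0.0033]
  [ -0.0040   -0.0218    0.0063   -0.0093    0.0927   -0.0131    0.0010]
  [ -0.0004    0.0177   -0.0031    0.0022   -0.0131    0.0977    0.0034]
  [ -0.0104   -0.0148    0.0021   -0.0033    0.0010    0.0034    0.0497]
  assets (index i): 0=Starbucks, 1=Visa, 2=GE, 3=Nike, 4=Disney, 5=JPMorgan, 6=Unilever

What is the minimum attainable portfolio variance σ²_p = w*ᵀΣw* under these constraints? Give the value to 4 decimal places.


u=Σ⁻¹μ = [-0.5281  3.1990  2.0693  0.8464  0.9108  0.2555  1.3787]
v=Σ⁻¹𝟙 = [5.2761  22.8564  8.6577  6.9335  17.2778  7.6029  27.2579]
a=μᵀu=1.035996  b=𝟙ᵀu=8.131476  c=𝟙ᵀv=95.862312  D=ac−b²=33.192099
λ₁=(c·0.124−b)/D = (95.862312·0.124−8.131476)/33.192099 = 0.113143
λ₂=(a−b·0.124)/D = (1.035996−8.131476·0.124)/33.192099 = 0.000834
w* = 0.113143·u + 0.000834·v:
  w_0 = 0.113143·-0.5281 + 0.000834·5.2761 = -0.0554  (Starbucks)
  w_1 = 0.113143·3.1990 + 0.000834·22.8564 = 0.3810  (Visa)
  w_2 = 0.113143·2.0693 + 0.000834·8.6577 = 0.2414  (GE)
  w_3 = 0.113143·0.8464 + 0.000834·6.9335 = 0.1015  (Nike)
  w_4 = 0.113143·0.9108 + 0.000834·17.2778 = 0.1175  (Disney)
  w_5 = 0.113143·0.2555 + 0.000834·7.6029 = 0.0353  (JPMorgan)
  w_6 = 0.113143·1.3787 + 0.000834·27.2579 = 0.1787  (Unilever)
Σw_i=1.0000  μᵀw=0.1240
σ²=wᵀΣw=λ₁·μ_p+λ₂ = 0.113143·0.124 + 0.000834 = 0.014864 ≈ 0.0149

0.0149


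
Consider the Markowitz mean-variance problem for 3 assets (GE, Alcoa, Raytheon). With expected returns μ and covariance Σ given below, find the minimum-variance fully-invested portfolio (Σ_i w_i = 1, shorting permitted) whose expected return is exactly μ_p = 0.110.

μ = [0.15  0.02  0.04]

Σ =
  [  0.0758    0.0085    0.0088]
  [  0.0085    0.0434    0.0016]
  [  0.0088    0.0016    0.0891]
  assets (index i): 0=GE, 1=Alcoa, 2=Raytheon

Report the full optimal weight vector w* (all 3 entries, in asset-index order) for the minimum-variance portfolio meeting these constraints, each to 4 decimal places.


p=Σ⁻¹μ = [1.9412  0.0712  0.2559]
q=Σ⁻¹𝟙 = [9.7148  20.7742  9.8908]
a=μᵀp=0.302841  b=𝟙ᵀp=2.268333  c=𝟙ᵀq=40.379764  D=ac−b²=7.083297
λ₁=(c·0.110−b)/D = (40.379764·0.110−2.268333)/7.083297 = 0.306840
λ₂=(a−b·0.110)/D = (0.302841−2.268333·0.110)/7.083297 = 0.007528
w* = 0.306840·p + 0.007528·q:
  w_0 = 0.306840·1.9412 + 0.007528·9.7148 = 0.6688  (GE)
  w_1 = 0.306840·0.0712 + 0.007528·20.7742 = 0.1782  (Alcoa)
  w_2 = 0.306840·0.2559 + 0.007528·9.8908 = 0.1530  (Raytheon)
Σw_i=1.0000  μᵀw=0.1100
σ²=wᵀΣw=λ₁·μ_p+λ₂ = 0.306840·0.110 + 0.007528 = 0.041281 ≈ 0.0413

0.6688  0.1782  0.1530


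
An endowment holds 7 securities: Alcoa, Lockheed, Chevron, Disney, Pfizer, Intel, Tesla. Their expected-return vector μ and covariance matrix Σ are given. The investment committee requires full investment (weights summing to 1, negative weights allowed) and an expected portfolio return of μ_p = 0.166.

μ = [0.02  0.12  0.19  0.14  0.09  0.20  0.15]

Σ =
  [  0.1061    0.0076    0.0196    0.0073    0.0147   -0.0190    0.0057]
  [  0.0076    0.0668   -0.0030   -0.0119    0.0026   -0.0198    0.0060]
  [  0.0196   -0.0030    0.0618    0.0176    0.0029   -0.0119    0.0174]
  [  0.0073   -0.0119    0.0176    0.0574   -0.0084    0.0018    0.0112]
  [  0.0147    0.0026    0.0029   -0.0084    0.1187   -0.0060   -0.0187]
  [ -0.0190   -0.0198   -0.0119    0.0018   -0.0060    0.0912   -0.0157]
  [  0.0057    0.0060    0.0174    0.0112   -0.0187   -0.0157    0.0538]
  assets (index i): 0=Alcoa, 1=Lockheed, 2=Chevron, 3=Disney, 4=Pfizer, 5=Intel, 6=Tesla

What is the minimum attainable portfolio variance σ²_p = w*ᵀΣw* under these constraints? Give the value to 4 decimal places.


p=Σ⁻¹μ = [-0.3391  3.0652  2.6543  1.8496  1.4271  3.6748  2.8071]
q=Σ⁻¹𝟙 = [6.3426  21.6858  8.7849  15.5981  12.3461  22.1144  20.1532]
a=μᵀp=2.408774  b=𝟙ᵀp=15.139040  c=𝟙ᵀq=107.025214  D=ac−b²=28.608989
λ₁=(c·0.166−b)/D = (107.025214·0.166−15.139040)/28.608989 = 0.091829
λ₂=(a−b·0.166)/D = (2.408774−15.139040·0.166)/28.608989 = -0.003646
w* = 0.091829·p + -0.003646·q:
  w_0 = 0.091829·-0.3391 + -0.003646·6.3426 = -0.0543  (Alcoa)
  w_1 = 0.091829·3.0652 + -0.003646·21.6858 = 0.2024  (Lockheed)
  w_2 = 0.091829·2.6543 + -0.003646·8.7849 = 0.2117  (Chevron)
  w_3 = 0.091829·1.8496 + -0.003646·15.5981 = 0.1130  (Disney)
  w_4 = 0.091829·1.4271 + -0.003646·12.3461 = 0.0860  (Pfizer)
  w_5 = 0.091829·3.6748 + -0.003646·22.1144 = 0.2568  (Intel)
  w_6 = 0.091829·2.8071 + -0.003646·20.1532 = 0.1843  (Tesla)
Σw_i=1.0000  μᵀw=0.1660
σ²=wᵀΣw=λ₁·μ_p+λ₂ = 0.091829·0.166 + -0.003646 = 0.011598 ≈ 0.0116

0.0116


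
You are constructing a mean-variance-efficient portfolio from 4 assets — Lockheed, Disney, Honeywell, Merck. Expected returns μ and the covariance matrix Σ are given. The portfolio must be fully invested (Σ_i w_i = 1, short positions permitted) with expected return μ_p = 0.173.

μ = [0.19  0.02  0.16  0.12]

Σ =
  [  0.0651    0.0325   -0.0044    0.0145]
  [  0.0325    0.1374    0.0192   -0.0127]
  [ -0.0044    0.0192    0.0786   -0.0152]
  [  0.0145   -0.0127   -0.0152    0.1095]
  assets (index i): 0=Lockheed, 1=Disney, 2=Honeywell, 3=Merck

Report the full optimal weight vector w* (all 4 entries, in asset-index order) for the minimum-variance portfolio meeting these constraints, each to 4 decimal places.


0.4518  -0.0514  0.4058  0.1938

x=Σ⁻¹μ = [3.3594  -0.9323  2.6269  0.9076]
y=Σ⁻¹𝟙 = [12.5587  3.1849  14.5543  9.8591]
a=μᵀx=1.148855  b=𝟙ᵀx=5.961628  c=𝟙ᵀy=40.157021  D=ac−b²=10.593584
λ₁=(c·0.173−b)/D = (40.157021·0.173−5.961628)/10.593584 = 0.093031
λ₂=(a−b·0.173)/D = (1.148855−5.961628·0.173)/10.593584 = 0.011091
w* = 0.093031·x + 0.011091·y:
  w_0 = 0.093031·3.3594 + 0.011091·12.5587 = 0.4518  (Lockheed)
  w_1 = 0.093031·-0.9323 + 0.011091·3.1849 = -0.0514  (Disney)
  w_2 = 0.093031·2.6269 + 0.011091·14.5543 = 0.4058  (Honeywell)
  w_3 = 0.093031·0.9076 + 0.011091·9.8591 = 0.1938  (Merck)
Σw_i=1.0000  μᵀw=0.1730
σ²=wᵀΣw=λ₁·μ_p+λ₂ = 0.093031·0.173 + 0.011091 = 0.027185 ≈ 0.0272


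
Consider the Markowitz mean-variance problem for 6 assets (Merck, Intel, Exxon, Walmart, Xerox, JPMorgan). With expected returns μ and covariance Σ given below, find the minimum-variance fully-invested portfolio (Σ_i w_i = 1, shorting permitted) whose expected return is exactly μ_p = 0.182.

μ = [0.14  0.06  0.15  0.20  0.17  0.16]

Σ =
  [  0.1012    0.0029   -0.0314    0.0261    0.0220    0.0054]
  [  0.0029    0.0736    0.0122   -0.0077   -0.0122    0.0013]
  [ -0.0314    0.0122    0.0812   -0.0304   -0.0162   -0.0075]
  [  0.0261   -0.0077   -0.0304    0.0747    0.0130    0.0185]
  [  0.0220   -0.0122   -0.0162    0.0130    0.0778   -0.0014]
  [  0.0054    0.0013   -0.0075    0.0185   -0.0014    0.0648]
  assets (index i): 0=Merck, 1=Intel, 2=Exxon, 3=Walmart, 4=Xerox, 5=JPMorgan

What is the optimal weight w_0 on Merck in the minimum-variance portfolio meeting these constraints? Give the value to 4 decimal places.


p=Σ⁻¹μ = [1.1969  0.7775  3.9881  3.0652  2.3226  1.9905]
q=Σ⁻¹𝟙 = [8.9401  13.1636  23.7779  15.4454  14.9955  13.0895]
a=μᵀp=2.138784  b=𝟙ᵀp=13.340749  c=𝟙ᵀq=89.412002  D=ac−b²=13.257340
λ₁=(c·0.182−b)/D = (89.412002·0.182−13.340749)/13.257340 = 0.221178
λ₂=(a−b·0.182)/D = (2.138784−13.340749·0.182)/13.257340 = -0.021817
w* = 0.221178·p + -0.021817·q:
  w_0 = 0.221178·1.1969 + -0.021817·8.9401 = 0.0697  (Merck)
  w_1 = 0.221178·0.7775 + -0.021817·13.1636 = -0.1152  (Intel)
  w_2 = 0.221178·3.9881 + -0.021817·23.7779 = 0.3633  (Exxon)
  w_3 = 0.221178·3.0652 + -0.021817·15.4454 = 0.3410  (Walmart)
  w_4 = 0.221178·2.3226 + -0.021817·14.9955 = 0.1866  (Xerox)
  w_5 = 0.221178·1.9905 + -0.021817·13.0895 = 0.1547  (JPMorgan)
Σw_i=1.0000  μᵀw=0.1820
σ²=wᵀΣw=λ₁·μ_p+λ₂ = 0.221178·0.182 + -0.021817 = 0.018438 ≈ 0.0184

0.0697


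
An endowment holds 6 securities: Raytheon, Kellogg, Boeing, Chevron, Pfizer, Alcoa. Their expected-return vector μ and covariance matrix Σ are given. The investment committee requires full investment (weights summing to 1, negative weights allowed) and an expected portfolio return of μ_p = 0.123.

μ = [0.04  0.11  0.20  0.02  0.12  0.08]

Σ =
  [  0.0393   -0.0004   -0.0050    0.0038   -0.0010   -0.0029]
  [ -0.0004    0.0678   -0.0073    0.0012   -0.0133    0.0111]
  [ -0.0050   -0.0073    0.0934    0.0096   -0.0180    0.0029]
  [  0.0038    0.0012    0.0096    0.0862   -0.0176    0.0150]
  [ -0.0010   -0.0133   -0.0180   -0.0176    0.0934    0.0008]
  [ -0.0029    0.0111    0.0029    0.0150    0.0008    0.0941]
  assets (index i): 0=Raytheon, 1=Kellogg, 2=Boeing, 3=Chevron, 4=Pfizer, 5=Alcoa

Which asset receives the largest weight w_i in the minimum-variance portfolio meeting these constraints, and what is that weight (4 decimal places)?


u=Σ⁻¹μ = [1.4695  2.2773  2.7860  0.1873  2.1928  0.4925]
v=Σ⁻¹𝟙 = [27.5873  19.0030  15.9488  10.9926  18.7945  6.8320]
a=μᵀu=1.172766  b=𝟙ᵀu=9.405337  c=𝟙ᵀv=99.158208  D=ac−b²=27.829005
λ₁=(c·0.123−b)/D = (99.158208·0.123−9.405337)/27.829005 = 0.100295
λ₂=(a−b·0.123)/D = (1.172766−9.405337·0.123)/27.829005 = 0.000572
w* = 0.100295·u + 0.000572·v:
  w_0 = 0.100295·1.4695 + 0.000572·27.5873 = 0.1632  (Raytheon)
  w_1 = 0.100295·2.2773 + 0.000572·19.0030 = 0.2393  (Kellogg)
  w_2 = 0.100295·2.7860 + 0.000572·15.9488 = 0.2885  (Boeing)
  w_3 = 0.100295·0.1873 + 0.000572·10.9926 = 0.0251  (Chevron)
  w_4 = 0.100295·2.1928 + 0.000572·18.7945 = 0.2307  (Pfizer)
  w_5 = 0.100295·0.4925 + 0.000572·6.8320 = 0.0533  (Alcoa)
Σw_i=1.0000  μᵀw=0.1230
σ²=wᵀΣw=λ₁·μ_p+λ₂ = 0.100295·0.123 + 0.000572 = 0.012908 ≈ 0.0129

Boeing (0.2885)
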